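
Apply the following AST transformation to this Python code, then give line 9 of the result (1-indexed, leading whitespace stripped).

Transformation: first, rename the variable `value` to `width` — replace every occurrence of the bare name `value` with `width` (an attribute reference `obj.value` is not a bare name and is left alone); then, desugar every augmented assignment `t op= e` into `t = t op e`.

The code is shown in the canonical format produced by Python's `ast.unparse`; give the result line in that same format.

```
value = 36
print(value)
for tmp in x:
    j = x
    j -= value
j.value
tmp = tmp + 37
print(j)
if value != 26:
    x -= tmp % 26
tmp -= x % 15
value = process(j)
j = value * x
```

Transformed code:
width = 36
print(width)
for tmp in x:
    j = x
    j = j - width
j.value
tmp = tmp + 37
print(j)
if width != 26:
    x = x - tmp % 26
tmp = tmp - x % 15
width = process(j)
j = width * x

if width != 26:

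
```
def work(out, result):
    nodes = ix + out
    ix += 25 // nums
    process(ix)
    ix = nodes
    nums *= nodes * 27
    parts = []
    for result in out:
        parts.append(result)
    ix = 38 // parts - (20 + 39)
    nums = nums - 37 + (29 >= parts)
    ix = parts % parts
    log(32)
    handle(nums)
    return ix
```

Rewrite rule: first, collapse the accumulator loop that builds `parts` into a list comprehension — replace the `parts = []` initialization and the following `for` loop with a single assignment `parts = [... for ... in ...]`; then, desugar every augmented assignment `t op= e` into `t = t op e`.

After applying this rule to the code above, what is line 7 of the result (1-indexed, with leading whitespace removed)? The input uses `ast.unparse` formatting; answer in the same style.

parts = [result for result in out]

Transformed code:
def work(out, result):
    nodes = ix + out
    ix = ix + 25 // nums
    process(ix)
    ix = nodes
    nums = nums * (nodes * 27)
    parts = [result for result in out]
    ix = 38 // parts - (20 + 39)
    nums = nums - 37 + (29 >= parts)
    ix = parts % parts
    log(32)
    handle(nums)
    return ix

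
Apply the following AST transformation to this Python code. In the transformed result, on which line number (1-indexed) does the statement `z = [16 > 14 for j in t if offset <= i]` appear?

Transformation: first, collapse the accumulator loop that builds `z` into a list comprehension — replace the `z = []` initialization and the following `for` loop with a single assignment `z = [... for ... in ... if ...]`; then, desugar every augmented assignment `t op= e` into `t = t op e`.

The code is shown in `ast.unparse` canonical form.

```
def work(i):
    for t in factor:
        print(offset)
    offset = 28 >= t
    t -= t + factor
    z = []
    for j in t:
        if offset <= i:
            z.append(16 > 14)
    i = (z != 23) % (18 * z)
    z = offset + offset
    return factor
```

Transformed code:
def work(i):
    for t in factor:
        print(offset)
    offset = 28 >= t
    t = t - (t + factor)
    z = [16 > 14 for j in t if offset <= i]
    i = (z != 23) % (18 * z)
    z = offset + offset
    return factor

6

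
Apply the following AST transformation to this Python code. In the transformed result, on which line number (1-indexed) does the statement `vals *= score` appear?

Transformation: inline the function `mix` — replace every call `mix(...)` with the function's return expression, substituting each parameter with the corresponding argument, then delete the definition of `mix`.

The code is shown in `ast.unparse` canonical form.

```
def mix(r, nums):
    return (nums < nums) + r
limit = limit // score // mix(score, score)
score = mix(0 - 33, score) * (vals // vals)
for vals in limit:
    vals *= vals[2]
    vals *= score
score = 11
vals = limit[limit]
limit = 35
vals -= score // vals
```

Transformed code:
limit = limit // score // ((score < score) + score)
score = ((score < score) + (0 - 33)) * (vals // vals)
for vals in limit:
    vals *= vals[2]
    vals *= score
score = 11
vals = limit[limit]
limit = 35
vals -= score // vals

5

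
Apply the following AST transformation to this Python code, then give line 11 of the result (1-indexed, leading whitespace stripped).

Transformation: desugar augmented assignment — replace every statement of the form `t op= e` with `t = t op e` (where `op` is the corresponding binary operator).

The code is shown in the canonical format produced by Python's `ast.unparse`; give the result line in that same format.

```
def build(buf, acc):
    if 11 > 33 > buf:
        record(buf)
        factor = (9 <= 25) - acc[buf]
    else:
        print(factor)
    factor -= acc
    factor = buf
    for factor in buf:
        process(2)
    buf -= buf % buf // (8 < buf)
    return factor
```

Transformed code:
def build(buf, acc):
    if 11 > 33 > buf:
        record(buf)
        factor = (9 <= 25) - acc[buf]
    else:
        print(factor)
    factor = factor - acc
    factor = buf
    for factor in buf:
        process(2)
    buf = buf - buf % buf // (8 < buf)
    return factor

buf = buf - buf % buf // (8 < buf)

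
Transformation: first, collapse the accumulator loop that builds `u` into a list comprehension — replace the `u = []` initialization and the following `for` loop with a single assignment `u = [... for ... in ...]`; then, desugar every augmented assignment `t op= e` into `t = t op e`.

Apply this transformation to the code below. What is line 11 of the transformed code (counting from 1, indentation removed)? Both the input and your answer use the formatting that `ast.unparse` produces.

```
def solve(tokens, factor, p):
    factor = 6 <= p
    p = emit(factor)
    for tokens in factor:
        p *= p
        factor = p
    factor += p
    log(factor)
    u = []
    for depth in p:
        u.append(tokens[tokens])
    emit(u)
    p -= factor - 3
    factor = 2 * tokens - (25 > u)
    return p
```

p = p - (factor - 3)

Transformed code:
def solve(tokens, factor, p):
    factor = 6 <= p
    p = emit(factor)
    for tokens in factor:
        p = p * p
        factor = p
    factor = factor + p
    log(factor)
    u = [tokens[tokens] for depth in p]
    emit(u)
    p = p - (factor - 3)
    factor = 2 * tokens - (25 > u)
    return p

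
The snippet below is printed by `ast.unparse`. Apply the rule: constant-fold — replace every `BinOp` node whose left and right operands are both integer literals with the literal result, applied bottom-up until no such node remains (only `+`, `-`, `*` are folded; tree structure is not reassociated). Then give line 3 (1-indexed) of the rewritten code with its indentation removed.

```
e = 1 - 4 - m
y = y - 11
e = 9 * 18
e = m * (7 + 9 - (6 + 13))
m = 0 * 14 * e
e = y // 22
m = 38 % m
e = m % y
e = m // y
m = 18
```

e = 162

Transformed code:
e = -3 - m
y = y - 11
e = 162
e = m * -3
m = 0 * e
e = y // 22
m = 38 % m
e = m % y
e = m // y
m = 18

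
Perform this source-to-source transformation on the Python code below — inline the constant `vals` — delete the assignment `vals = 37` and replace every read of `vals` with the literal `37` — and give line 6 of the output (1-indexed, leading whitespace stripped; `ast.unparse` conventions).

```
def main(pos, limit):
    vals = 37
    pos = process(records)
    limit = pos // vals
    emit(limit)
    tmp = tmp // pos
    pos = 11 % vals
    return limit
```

pos = 11 % 37

Transformed code:
def main(pos, limit):
    pos = process(records)
    limit = pos // 37
    emit(limit)
    tmp = tmp // pos
    pos = 11 % 37
    return limit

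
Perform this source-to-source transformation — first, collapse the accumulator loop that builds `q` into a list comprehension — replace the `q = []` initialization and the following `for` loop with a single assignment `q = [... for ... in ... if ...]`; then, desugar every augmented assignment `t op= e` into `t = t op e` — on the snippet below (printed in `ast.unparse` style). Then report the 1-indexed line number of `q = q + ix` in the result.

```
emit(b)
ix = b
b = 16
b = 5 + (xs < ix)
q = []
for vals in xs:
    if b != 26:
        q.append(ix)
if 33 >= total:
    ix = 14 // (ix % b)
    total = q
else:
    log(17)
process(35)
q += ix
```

Transformed code:
emit(b)
ix = b
b = 16
b = 5 + (xs < ix)
q = [ix for vals in xs if b != 26]
if 33 >= total:
    ix = 14 // (ix % b)
    total = q
else:
    log(17)
process(35)
q = q + ix

12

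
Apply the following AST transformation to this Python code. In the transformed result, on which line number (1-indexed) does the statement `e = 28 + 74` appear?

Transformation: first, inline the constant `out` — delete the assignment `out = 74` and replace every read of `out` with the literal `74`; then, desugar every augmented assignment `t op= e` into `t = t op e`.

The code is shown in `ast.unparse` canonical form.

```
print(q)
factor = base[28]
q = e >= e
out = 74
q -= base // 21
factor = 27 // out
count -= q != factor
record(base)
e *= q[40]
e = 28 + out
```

Transformed code:
print(q)
factor = base[28]
q = e >= e
q = q - base // 21
factor = 27 // 74
count = count - (q != factor)
record(base)
e = e * q[40]
e = 28 + 74

9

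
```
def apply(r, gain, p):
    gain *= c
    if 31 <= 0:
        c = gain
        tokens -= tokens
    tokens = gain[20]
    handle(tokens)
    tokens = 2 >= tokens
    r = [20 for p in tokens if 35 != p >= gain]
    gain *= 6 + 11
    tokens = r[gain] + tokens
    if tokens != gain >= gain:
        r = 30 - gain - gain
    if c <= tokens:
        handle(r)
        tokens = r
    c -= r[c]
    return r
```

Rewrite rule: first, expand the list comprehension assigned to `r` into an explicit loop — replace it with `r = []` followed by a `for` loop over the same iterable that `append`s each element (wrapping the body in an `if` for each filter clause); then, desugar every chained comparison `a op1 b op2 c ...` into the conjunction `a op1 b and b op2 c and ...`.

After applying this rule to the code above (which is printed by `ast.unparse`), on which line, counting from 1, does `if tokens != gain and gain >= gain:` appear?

Transformed code:
def apply(r, gain, p):
    gain *= c
    if 31 <= 0:
        c = gain
        tokens -= tokens
    tokens = gain[20]
    handle(tokens)
    tokens = 2 >= tokens
    r = []
    for p in tokens:
        if 35 != p and p >= gain:
            r.append(20)
    gain *= 6 + 11
    tokens = r[gain] + tokens
    if tokens != gain and gain >= gain:
        r = 30 - gain - gain
    if c <= tokens:
        handle(r)
        tokens = r
    c -= r[c]
    return r

15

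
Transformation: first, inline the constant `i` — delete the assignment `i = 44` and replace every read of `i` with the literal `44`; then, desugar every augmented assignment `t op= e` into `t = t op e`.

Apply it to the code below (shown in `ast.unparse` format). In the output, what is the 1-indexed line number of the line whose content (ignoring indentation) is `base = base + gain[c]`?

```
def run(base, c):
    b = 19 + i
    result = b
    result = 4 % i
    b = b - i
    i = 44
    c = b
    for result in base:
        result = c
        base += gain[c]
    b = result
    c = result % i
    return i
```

Transformed code:
def run(base, c):
    b = 19 + 44
    result = b
    result = 4 % 44
    b = b - 44
    c = b
    for result in base:
        result = c
        base = base + gain[c]
    b = result
    c = result % 44
    return 44

9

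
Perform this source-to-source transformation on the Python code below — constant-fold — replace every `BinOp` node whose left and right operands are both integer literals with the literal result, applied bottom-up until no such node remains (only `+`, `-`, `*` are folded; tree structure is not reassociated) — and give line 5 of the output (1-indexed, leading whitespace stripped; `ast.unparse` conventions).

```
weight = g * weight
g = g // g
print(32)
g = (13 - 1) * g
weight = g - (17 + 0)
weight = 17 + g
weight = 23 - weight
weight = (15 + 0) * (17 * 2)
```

Transformed code:
weight = g * weight
g = g // g
print(32)
g = 12 * g
weight = g - 17
weight = 17 + g
weight = 23 - weight
weight = 510

weight = g - 17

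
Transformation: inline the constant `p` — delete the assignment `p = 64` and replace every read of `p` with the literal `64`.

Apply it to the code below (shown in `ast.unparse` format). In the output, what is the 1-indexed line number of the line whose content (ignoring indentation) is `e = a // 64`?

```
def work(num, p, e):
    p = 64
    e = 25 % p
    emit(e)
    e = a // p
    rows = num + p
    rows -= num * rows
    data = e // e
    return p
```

Transformed code:
def work(num, p, e):
    e = 25 % 64
    emit(e)
    e = a // 64
    rows = num + 64
    rows -= num * rows
    data = e // e
    return 64

4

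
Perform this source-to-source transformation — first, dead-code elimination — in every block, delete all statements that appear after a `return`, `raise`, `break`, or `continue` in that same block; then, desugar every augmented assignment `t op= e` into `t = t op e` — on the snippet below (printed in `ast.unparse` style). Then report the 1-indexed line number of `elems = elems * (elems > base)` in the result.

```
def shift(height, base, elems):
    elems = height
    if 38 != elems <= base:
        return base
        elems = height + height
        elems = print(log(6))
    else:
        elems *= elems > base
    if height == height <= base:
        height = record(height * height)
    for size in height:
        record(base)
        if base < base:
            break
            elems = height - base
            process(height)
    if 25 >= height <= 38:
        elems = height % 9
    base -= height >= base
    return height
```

Transformed code:
def shift(height, base, elems):
    elems = height
    if 38 != elems <= base:
        return base
    else:
        elems = elems * (elems > base)
    if height == height <= base:
        height = record(height * height)
    for size in height:
        record(base)
        if base < base:
            break
    if 25 >= height <= 38:
        elems = height % 9
    base = base - (height >= base)
    return height

6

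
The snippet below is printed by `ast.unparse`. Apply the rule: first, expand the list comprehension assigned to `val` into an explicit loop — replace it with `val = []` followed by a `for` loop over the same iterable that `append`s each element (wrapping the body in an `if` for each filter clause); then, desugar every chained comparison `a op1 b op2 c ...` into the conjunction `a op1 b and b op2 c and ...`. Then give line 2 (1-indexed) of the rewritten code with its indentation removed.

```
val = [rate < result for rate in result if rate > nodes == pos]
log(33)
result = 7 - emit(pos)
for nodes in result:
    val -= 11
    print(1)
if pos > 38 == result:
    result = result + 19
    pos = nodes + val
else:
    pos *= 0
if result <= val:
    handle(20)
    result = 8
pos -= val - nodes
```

Transformed code:
val = []
for rate in result:
    if rate > nodes and nodes == pos:
        val.append(rate < result)
log(33)
result = 7 - emit(pos)
for nodes in result:
    val -= 11
    print(1)
if pos > 38 and 38 == result:
    result = result + 19
    pos = nodes + val
else:
    pos *= 0
if result <= val:
    handle(20)
    result = 8
pos -= val - nodes

for rate in result:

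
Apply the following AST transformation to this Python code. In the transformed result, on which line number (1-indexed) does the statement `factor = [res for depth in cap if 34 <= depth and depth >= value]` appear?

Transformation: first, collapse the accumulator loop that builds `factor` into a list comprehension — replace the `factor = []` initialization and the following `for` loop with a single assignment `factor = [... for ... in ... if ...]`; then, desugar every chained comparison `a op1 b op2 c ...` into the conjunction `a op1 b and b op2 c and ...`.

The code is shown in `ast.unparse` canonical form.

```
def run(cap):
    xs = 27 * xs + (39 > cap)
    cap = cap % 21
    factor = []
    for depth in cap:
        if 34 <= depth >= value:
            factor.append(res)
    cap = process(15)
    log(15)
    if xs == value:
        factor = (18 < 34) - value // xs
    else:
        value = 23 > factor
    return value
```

4

Transformed code:
def run(cap):
    xs = 27 * xs + (39 > cap)
    cap = cap % 21
    factor = [res for depth in cap if 34 <= depth and depth >= value]
    cap = process(15)
    log(15)
    if xs == value:
        factor = (18 < 34) - value // xs
    else:
        value = 23 > factor
    return value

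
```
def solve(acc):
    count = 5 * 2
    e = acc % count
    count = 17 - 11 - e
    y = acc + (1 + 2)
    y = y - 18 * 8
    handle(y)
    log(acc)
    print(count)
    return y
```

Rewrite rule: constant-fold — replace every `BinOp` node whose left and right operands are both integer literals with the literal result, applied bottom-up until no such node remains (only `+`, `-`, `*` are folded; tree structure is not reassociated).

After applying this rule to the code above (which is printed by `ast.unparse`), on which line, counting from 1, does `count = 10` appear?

2

Transformed code:
def solve(acc):
    count = 10
    e = acc % count
    count = 6 - e
    y = acc + 3
    y = y - 144
    handle(y)
    log(acc)
    print(count)
    return y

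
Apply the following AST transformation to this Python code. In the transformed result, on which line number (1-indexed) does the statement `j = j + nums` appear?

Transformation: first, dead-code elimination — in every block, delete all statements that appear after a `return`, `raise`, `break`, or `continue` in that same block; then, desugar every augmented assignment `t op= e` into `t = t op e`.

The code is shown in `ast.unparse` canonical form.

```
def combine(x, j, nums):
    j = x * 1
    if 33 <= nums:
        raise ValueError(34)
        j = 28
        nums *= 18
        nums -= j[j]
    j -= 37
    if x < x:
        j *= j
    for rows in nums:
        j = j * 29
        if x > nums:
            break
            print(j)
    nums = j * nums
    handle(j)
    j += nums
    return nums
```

Transformed code:
def combine(x, j, nums):
    j = x * 1
    if 33 <= nums:
        raise ValueError(34)
    j = j - 37
    if x < x:
        j = j * j
    for rows in nums:
        j = j * 29
        if x > nums:
            break
    nums = j * nums
    handle(j)
    j = j + nums
    return nums

14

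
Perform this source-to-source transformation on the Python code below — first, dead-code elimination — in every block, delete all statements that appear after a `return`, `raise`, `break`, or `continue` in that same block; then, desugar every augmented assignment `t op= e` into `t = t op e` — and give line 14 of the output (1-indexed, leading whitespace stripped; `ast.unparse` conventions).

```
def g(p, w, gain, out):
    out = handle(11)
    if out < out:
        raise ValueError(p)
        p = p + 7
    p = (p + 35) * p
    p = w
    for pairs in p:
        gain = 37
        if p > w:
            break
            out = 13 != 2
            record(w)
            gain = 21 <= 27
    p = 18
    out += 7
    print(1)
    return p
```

Transformed code:
def g(p, w, gain, out):
    out = handle(11)
    if out < out:
        raise ValueError(p)
    p = (p + 35) * p
    p = w
    for pairs in p:
        gain = 37
        if p > w:
            break
    p = 18
    out = out + 7
    print(1)
    return p

return p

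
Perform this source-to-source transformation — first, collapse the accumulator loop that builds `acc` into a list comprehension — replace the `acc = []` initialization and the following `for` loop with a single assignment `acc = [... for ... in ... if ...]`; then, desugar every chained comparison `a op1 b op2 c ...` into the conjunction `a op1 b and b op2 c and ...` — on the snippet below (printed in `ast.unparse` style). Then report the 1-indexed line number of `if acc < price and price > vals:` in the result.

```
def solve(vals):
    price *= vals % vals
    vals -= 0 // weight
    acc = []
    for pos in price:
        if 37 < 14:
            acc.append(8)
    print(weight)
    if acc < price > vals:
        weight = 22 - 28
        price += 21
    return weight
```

Transformed code:
def solve(vals):
    price *= vals % vals
    vals -= 0 // weight
    acc = [8 for pos in price if 37 < 14]
    print(weight)
    if acc < price and price > vals:
        weight = 22 - 28
        price += 21
    return weight

6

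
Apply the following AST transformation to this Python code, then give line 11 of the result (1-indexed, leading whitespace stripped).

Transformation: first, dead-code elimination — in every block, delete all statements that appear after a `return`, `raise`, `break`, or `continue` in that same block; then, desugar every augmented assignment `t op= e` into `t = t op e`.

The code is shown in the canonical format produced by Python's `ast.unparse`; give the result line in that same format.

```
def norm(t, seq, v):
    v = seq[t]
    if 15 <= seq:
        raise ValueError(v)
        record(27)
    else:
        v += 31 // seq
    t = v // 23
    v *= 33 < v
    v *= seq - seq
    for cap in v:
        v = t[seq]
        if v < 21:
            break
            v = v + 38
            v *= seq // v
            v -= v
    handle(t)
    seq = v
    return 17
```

Transformed code:
def norm(t, seq, v):
    v = seq[t]
    if 15 <= seq:
        raise ValueError(v)
    else:
        v = v + 31 // seq
    t = v // 23
    v = v * (33 < v)
    v = v * (seq - seq)
    for cap in v:
        v = t[seq]
        if v < 21:
            break
    handle(t)
    seq = v
    return 17

v = t[seq]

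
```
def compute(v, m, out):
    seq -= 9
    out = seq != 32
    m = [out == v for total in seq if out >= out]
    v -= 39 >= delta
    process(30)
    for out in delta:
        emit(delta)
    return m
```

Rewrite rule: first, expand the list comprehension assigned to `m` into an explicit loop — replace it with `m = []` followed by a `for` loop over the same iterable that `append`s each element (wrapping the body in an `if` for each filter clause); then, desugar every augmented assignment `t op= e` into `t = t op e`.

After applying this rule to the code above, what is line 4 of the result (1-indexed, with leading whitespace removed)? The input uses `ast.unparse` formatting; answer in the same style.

Transformed code:
def compute(v, m, out):
    seq = seq - 9
    out = seq != 32
    m = []
    for total in seq:
        if out >= out:
            m.append(out == v)
    v = v - (39 >= delta)
    process(30)
    for out in delta:
        emit(delta)
    return m

m = []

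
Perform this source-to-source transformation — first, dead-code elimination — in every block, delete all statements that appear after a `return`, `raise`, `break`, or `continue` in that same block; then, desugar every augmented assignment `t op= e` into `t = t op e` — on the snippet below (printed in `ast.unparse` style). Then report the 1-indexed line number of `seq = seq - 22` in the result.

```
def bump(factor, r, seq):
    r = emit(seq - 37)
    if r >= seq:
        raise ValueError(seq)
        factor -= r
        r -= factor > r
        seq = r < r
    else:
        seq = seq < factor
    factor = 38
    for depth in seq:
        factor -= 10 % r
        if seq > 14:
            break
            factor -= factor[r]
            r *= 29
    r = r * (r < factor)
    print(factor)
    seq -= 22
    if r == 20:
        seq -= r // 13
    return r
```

14

Transformed code:
def bump(factor, r, seq):
    r = emit(seq - 37)
    if r >= seq:
        raise ValueError(seq)
    else:
        seq = seq < factor
    factor = 38
    for depth in seq:
        factor = factor - 10 % r
        if seq > 14:
            break
    r = r * (r < factor)
    print(factor)
    seq = seq - 22
    if r == 20:
        seq = seq - r // 13
    return r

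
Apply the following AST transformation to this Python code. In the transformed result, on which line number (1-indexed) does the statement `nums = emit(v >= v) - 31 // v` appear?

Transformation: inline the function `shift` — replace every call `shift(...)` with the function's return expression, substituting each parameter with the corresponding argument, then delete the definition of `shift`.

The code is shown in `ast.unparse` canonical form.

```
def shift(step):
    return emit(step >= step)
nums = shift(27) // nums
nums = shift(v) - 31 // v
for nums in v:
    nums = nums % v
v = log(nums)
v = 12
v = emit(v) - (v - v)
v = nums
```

2

Transformed code:
nums = emit(27 >= 27) // nums
nums = emit(v >= v) - 31 // v
for nums in v:
    nums = nums % v
v = log(nums)
v = 12
v = emit(v) - (v - v)
v = nums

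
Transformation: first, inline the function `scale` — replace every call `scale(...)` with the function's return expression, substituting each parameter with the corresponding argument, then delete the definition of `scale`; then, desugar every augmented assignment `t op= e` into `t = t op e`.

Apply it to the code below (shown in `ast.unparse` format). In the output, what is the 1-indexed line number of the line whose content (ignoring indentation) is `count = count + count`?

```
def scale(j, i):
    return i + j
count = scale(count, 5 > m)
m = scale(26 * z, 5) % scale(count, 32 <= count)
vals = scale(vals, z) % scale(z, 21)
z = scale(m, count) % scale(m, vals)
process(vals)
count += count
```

Transformed code:
count = (5 > m) + count
m = (5 + 26 * z) % ((32 <= count) + count)
vals = (z + vals) % (21 + z)
z = (count + m) % (vals + m)
process(vals)
count = count + count

6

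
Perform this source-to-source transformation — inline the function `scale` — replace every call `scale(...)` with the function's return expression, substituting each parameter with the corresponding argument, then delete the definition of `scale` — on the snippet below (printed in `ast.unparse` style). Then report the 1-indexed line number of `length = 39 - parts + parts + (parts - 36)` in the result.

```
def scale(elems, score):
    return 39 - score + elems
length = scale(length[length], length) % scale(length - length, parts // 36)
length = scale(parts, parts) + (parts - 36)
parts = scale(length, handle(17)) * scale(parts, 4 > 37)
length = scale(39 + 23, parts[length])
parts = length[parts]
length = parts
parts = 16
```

2

Transformed code:
length = (39 - length + length[length]) % (39 - parts // 36 + (length - length))
length = 39 - parts + parts + (parts - 36)
parts = (39 - handle(17) + length) * (39 - (4 > 37) + parts)
length = 39 - parts[length] + (39 + 23)
parts = length[parts]
length = parts
parts = 16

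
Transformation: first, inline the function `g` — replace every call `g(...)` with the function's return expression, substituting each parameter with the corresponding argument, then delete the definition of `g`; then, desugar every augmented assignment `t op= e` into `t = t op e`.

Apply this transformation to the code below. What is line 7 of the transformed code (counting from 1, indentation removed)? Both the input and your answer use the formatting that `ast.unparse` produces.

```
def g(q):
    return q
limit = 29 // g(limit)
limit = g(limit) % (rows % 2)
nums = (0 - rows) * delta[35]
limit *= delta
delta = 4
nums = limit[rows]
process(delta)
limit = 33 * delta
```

process(delta)

Transformed code:
limit = 29 // limit
limit = limit % (rows % 2)
nums = (0 - rows) * delta[35]
limit = limit * delta
delta = 4
nums = limit[rows]
process(delta)
limit = 33 * delta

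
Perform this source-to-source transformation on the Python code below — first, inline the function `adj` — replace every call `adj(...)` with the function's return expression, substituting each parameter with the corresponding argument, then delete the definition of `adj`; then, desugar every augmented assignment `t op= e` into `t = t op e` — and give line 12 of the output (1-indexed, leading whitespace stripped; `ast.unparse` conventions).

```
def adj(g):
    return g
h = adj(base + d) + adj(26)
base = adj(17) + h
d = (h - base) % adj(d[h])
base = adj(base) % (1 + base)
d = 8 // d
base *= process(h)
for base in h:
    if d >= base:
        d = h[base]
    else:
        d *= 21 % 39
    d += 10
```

d = d + 10

Transformed code:
h = base + d + 26
base = 17 + h
d = (h - base) % d[h]
base = base % (1 + base)
d = 8 // d
base = base * process(h)
for base in h:
    if d >= base:
        d = h[base]
    else:
        d = d * (21 % 39)
    d = d + 10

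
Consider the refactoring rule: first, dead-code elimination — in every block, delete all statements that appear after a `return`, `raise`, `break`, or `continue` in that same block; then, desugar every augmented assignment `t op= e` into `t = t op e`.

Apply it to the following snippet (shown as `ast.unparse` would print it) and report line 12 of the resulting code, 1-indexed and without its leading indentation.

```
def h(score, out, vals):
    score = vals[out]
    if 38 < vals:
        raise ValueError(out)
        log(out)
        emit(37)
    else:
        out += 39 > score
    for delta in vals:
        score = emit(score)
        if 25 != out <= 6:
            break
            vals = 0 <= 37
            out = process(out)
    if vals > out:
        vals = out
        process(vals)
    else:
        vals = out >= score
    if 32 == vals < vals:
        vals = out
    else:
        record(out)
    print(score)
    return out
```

vals = out

Transformed code:
def h(score, out, vals):
    score = vals[out]
    if 38 < vals:
        raise ValueError(out)
    else:
        out = out + (39 > score)
    for delta in vals:
        score = emit(score)
        if 25 != out <= 6:
            break
    if vals > out:
        vals = out
        process(vals)
    else:
        vals = out >= score
    if 32 == vals < vals:
        vals = out
    else:
        record(out)
    print(score)
    return out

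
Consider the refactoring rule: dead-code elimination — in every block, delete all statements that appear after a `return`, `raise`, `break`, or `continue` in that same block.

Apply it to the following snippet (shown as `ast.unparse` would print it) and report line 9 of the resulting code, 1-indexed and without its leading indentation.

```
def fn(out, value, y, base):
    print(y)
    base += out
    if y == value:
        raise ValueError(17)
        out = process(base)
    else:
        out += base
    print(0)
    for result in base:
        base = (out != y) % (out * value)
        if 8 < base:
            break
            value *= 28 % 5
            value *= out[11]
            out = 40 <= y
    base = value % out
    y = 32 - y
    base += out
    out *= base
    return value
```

Transformed code:
def fn(out, value, y, base):
    print(y)
    base += out
    if y == value:
        raise ValueError(17)
    else:
        out += base
    print(0)
    for result in base:
        base = (out != y) % (out * value)
        if 8 < base:
            break
    base = value % out
    y = 32 - y
    base += out
    out *= base
    return value

for result in base:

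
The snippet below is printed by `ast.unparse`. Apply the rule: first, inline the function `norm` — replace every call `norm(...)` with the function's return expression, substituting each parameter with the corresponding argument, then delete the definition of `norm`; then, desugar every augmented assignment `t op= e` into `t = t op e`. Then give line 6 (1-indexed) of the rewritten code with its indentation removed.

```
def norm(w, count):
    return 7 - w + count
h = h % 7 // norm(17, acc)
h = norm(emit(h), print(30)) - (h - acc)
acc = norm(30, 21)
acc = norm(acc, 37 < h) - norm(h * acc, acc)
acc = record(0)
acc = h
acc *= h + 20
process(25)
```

acc = h

Transformed code:
h = h % 7 // (7 - 17 + acc)
h = 7 - emit(h) + print(30) - (h - acc)
acc = 7 - 30 + 21
acc = 7 - acc + (37 < h) - (7 - h * acc + acc)
acc = record(0)
acc = h
acc = acc * (h + 20)
process(25)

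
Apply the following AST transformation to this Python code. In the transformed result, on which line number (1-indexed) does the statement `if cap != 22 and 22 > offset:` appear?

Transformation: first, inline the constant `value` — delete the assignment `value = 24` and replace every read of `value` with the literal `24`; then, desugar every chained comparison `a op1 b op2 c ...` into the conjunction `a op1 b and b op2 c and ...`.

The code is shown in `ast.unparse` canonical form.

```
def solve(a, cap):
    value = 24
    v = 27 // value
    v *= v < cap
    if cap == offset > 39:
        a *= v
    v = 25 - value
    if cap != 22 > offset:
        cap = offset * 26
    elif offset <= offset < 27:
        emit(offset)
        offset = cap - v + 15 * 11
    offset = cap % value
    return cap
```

7

Transformed code:
def solve(a, cap):
    v = 27 // 24
    v *= v < cap
    if cap == offset and offset > 39:
        a *= v
    v = 25 - 24
    if cap != 22 and 22 > offset:
        cap = offset * 26
    elif offset <= offset and offset < 27:
        emit(offset)
        offset = cap - v + 15 * 11
    offset = cap % 24
    return cap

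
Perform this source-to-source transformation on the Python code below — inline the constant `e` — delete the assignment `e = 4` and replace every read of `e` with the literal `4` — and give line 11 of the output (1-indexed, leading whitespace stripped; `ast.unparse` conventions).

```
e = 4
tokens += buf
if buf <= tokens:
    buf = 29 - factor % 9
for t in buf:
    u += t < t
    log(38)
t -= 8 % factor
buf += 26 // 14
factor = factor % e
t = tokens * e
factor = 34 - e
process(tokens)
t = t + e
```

Transformed code:
tokens += buf
if buf <= tokens:
    buf = 29 - factor % 9
for t in buf:
    u += t < t
    log(38)
t -= 8 % factor
buf += 26 // 14
factor = factor % 4
t = tokens * 4
factor = 34 - 4
process(tokens)
t = t + 4

factor = 34 - 4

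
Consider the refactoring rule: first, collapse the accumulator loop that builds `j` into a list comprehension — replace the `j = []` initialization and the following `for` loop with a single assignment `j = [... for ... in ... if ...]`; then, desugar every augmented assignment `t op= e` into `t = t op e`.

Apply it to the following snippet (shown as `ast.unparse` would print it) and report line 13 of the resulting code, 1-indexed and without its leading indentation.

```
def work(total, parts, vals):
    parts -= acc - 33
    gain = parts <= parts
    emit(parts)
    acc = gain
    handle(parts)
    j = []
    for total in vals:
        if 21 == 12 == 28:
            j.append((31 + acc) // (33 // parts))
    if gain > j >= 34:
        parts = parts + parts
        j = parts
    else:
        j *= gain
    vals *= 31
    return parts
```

Transformed code:
def work(total, parts, vals):
    parts = parts - (acc - 33)
    gain = parts <= parts
    emit(parts)
    acc = gain
    handle(parts)
    j = [(31 + acc) // (33 // parts) for total in vals if 21 == 12 == 28]
    if gain > j >= 34:
        parts = parts + parts
        j = parts
    else:
        j = j * gain
    vals = vals * 31
    return parts

vals = vals * 31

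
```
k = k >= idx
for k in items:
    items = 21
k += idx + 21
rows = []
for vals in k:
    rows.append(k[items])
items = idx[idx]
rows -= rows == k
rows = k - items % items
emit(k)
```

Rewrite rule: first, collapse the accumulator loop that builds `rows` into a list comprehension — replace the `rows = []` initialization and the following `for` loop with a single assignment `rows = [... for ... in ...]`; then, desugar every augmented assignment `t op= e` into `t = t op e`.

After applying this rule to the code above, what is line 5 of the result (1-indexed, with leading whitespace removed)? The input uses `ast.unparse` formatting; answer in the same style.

rows = [k[items] for vals in k]

Transformed code:
k = k >= idx
for k in items:
    items = 21
k = k + (idx + 21)
rows = [k[items] for vals in k]
items = idx[idx]
rows = rows - (rows == k)
rows = k - items % items
emit(k)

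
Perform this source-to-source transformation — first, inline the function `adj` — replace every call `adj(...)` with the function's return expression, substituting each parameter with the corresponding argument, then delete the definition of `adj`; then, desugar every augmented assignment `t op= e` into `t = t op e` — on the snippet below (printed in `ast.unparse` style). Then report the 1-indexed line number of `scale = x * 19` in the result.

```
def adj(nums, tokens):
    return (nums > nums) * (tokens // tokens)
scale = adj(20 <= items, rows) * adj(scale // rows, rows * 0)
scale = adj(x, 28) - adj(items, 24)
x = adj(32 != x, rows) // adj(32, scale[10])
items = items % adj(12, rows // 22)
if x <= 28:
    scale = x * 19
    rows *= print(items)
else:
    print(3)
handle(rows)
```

Transformed code:
scale = ((20 <= items) > (20 <= items)) * (rows // rows) * ((scale // rows > scale // rows) * (rows * 0 // (rows * 0)))
scale = (x > x) * (28 // 28) - (items > items) * (24 // 24)
x = ((32 != x) > (32 != x)) * (rows // rows) // ((32 > 32) * (scale[10] // scale[10]))
items = items % ((12 > 12) * (rows // 22 // (rows // 22)))
if x <= 28:
    scale = x * 19
    rows = rows * print(items)
else:
    print(3)
handle(rows)

6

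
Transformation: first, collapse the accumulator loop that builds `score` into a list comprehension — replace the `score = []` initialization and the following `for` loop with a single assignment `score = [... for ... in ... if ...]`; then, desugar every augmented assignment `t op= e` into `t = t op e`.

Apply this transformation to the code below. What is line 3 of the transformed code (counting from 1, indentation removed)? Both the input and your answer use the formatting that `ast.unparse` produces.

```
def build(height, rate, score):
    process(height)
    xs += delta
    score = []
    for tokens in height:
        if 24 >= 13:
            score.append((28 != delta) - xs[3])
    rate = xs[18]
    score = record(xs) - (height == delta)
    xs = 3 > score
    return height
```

xs = xs + delta

Transformed code:
def build(height, rate, score):
    process(height)
    xs = xs + delta
    score = [(28 != delta) - xs[3] for tokens in height if 24 >= 13]
    rate = xs[18]
    score = record(xs) - (height == delta)
    xs = 3 > score
    return height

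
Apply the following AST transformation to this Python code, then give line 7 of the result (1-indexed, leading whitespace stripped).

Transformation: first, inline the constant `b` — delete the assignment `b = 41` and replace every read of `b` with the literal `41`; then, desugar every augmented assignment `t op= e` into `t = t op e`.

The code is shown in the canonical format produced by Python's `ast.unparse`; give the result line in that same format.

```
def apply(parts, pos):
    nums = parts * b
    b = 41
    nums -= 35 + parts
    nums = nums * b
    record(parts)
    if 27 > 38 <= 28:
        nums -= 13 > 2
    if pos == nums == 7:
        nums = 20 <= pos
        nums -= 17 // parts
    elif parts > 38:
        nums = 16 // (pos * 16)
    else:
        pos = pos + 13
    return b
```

Transformed code:
def apply(parts, pos):
    nums = parts * 41
    nums = nums - (35 + parts)
    nums = nums * 41
    record(parts)
    if 27 > 38 <= 28:
        nums = nums - (13 > 2)
    if pos == nums == 7:
        nums = 20 <= pos
        nums = nums - 17 // parts
    elif parts > 38:
        nums = 16 // (pos * 16)
    else:
        pos = pos + 13
    return 41

nums = nums - (13 > 2)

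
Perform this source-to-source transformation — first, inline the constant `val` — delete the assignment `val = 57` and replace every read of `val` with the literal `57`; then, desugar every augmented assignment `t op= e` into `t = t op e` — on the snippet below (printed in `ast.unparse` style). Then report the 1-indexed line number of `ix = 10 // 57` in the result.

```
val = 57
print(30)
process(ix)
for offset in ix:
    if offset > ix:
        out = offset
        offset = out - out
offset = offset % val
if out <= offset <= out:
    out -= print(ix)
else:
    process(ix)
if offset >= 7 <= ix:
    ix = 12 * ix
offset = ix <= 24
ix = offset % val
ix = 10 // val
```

16

Transformed code:
print(30)
process(ix)
for offset in ix:
    if offset > ix:
        out = offset
        offset = out - out
offset = offset % 57
if out <= offset <= out:
    out = out - print(ix)
else:
    process(ix)
if offset >= 7 <= ix:
    ix = 12 * ix
offset = ix <= 24
ix = offset % 57
ix = 10 // 57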